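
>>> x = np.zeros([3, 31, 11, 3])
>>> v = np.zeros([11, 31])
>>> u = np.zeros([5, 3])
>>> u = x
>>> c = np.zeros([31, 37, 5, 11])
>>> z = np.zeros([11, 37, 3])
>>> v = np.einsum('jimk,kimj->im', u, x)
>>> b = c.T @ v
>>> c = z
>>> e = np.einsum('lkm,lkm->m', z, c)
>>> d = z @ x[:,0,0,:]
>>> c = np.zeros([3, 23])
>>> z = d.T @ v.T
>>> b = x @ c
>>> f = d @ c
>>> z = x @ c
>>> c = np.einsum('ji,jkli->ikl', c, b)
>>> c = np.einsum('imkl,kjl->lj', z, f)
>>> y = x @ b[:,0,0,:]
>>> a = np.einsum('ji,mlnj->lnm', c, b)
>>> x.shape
(3, 31, 11, 3)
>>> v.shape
(31, 11)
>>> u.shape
(3, 31, 11, 3)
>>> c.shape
(23, 37)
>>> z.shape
(3, 31, 11, 23)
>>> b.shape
(3, 31, 11, 23)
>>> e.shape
(3,)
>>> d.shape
(11, 37, 3)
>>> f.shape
(11, 37, 23)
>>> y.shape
(3, 31, 11, 23)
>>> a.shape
(31, 11, 3)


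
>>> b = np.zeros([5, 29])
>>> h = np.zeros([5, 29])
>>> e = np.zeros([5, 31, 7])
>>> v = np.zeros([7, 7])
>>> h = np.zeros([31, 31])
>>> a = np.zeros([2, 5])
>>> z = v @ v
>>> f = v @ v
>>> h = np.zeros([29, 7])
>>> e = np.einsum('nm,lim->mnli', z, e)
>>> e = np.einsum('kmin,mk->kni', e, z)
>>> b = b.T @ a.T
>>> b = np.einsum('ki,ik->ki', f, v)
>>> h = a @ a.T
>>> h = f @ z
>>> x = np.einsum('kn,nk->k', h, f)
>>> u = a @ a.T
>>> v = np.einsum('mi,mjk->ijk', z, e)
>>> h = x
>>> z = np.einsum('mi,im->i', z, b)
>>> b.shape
(7, 7)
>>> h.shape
(7,)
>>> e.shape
(7, 31, 5)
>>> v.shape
(7, 31, 5)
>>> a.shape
(2, 5)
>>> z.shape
(7,)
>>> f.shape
(7, 7)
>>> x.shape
(7,)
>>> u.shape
(2, 2)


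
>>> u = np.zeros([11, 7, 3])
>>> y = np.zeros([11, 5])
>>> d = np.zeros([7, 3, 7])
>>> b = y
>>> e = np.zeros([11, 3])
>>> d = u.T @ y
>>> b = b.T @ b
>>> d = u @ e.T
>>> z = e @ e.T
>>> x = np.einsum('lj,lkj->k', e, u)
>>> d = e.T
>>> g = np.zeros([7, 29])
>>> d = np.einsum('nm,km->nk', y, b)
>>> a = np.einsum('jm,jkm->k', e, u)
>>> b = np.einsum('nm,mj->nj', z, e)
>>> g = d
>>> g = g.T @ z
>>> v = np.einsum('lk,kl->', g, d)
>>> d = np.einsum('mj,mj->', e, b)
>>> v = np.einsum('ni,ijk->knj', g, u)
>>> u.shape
(11, 7, 3)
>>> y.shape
(11, 5)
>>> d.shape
()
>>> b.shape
(11, 3)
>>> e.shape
(11, 3)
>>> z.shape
(11, 11)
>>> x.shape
(7,)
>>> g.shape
(5, 11)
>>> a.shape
(7,)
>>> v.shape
(3, 5, 7)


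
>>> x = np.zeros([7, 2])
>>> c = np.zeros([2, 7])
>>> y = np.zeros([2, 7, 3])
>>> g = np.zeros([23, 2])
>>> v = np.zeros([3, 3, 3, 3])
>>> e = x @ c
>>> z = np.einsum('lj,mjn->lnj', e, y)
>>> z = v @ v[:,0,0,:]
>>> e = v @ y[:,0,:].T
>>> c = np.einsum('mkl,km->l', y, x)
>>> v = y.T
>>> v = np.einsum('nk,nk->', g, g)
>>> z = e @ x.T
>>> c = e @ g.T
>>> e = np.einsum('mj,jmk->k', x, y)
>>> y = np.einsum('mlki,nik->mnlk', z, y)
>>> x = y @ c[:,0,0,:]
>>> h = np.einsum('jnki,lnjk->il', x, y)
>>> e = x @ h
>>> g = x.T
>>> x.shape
(3, 2, 3, 23)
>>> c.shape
(3, 3, 3, 23)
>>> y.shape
(3, 2, 3, 3)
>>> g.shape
(23, 3, 2, 3)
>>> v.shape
()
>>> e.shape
(3, 2, 3, 3)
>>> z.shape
(3, 3, 3, 7)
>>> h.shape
(23, 3)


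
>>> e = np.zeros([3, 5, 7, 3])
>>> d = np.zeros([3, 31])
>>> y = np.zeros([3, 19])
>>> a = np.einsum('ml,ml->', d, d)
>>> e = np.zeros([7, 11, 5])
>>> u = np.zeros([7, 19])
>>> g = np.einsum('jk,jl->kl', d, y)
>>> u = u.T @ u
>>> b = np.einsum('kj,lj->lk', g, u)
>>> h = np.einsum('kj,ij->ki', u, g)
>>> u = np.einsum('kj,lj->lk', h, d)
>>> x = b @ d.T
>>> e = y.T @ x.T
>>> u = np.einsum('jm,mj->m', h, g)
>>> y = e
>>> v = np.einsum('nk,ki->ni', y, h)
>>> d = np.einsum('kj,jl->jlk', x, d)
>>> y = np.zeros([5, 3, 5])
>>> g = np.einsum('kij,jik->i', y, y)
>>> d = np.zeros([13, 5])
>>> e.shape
(19, 19)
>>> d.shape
(13, 5)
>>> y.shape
(5, 3, 5)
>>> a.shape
()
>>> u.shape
(31,)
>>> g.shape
(3,)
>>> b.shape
(19, 31)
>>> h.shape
(19, 31)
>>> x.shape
(19, 3)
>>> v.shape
(19, 31)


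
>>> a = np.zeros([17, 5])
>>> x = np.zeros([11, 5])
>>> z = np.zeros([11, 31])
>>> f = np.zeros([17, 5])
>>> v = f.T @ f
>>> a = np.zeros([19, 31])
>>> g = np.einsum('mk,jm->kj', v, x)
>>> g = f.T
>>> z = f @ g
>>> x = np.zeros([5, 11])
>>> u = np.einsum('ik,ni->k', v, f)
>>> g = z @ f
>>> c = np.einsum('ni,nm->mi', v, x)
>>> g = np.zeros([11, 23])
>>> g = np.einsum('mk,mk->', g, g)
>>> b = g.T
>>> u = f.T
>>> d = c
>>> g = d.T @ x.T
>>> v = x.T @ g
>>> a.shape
(19, 31)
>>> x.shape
(5, 11)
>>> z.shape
(17, 17)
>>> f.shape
(17, 5)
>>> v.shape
(11, 5)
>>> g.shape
(5, 5)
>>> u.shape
(5, 17)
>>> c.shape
(11, 5)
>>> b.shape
()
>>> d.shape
(11, 5)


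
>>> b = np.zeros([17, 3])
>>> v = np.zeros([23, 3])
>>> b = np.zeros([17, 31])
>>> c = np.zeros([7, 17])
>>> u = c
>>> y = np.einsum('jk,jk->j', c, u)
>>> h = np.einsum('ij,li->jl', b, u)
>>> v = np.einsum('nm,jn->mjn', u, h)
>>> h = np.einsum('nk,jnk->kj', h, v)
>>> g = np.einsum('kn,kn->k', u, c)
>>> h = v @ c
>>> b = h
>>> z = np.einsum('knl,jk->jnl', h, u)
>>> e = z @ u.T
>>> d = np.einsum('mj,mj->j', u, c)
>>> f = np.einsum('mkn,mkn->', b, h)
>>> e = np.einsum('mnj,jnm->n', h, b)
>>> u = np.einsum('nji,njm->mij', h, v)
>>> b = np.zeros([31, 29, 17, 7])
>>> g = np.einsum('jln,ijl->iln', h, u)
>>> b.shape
(31, 29, 17, 7)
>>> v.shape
(17, 31, 7)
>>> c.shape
(7, 17)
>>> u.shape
(7, 17, 31)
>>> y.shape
(7,)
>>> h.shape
(17, 31, 17)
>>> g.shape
(7, 31, 17)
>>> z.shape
(7, 31, 17)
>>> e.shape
(31,)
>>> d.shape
(17,)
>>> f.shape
()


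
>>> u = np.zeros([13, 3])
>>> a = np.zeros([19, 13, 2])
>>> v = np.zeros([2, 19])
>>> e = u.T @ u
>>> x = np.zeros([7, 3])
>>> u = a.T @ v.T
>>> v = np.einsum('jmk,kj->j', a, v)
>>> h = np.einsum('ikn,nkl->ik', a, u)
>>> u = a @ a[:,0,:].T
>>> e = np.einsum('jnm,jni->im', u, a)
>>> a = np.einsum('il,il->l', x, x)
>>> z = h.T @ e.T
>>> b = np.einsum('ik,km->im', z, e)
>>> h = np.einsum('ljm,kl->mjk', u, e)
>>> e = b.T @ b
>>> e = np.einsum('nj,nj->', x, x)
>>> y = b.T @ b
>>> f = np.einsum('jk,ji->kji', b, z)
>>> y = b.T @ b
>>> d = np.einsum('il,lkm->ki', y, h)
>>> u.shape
(19, 13, 19)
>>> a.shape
(3,)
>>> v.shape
(19,)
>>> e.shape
()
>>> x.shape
(7, 3)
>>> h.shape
(19, 13, 2)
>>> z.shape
(13, 2)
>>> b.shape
(13, 19)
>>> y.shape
(19, 19)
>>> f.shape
(19, 13, 2)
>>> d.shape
(13, 19)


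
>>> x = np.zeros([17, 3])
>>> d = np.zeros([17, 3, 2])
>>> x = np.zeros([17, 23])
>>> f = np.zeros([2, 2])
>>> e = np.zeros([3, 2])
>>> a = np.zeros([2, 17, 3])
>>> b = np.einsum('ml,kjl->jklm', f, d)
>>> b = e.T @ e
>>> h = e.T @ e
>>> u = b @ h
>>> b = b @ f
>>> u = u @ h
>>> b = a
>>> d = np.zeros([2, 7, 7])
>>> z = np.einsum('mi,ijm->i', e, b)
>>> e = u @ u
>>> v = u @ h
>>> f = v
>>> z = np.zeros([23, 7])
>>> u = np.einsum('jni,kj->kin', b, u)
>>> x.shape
(17, 23)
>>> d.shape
(2, 7, 7)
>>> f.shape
(2, 2)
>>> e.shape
(2, 2)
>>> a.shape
(2, 17, 3)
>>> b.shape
(2, 17, 3)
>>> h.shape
(2, 2)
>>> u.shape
(2, 3, 17)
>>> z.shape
(23, 7)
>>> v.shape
(2, 2)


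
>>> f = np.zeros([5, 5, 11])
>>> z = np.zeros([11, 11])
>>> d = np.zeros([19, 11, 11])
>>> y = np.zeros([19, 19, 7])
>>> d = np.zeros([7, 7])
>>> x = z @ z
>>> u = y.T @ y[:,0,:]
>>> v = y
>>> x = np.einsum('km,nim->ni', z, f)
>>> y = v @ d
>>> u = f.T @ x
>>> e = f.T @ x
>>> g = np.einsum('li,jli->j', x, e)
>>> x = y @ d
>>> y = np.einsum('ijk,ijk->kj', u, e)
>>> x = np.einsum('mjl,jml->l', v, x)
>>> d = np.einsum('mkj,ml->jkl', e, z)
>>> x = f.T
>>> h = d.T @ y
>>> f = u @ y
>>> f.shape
(11, 5, 5)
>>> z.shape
(11, 11)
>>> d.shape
(5, 5, 11)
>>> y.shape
(5, 5)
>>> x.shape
(11, 5, 5)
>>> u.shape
(11, 5, 5)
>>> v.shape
(19, 19, 7)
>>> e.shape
(11, 5, 5)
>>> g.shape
(11,)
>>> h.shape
(11, 5, 5)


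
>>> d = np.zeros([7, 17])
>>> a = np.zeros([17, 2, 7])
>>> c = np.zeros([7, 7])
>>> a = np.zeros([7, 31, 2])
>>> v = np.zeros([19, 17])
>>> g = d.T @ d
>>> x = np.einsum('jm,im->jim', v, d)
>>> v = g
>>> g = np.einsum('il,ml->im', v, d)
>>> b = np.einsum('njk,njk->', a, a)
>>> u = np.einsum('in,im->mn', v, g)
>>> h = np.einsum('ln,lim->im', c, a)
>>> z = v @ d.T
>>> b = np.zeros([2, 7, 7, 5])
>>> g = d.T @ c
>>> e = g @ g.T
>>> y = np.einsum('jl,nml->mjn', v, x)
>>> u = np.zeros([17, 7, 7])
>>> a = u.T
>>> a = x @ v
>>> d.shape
(7, 17)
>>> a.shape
(19, 7, 17)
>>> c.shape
(7, 7)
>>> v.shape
(17, 17)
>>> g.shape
(17, 7)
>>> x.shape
(19, 7, 17)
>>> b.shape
(2, 7, 7, 5)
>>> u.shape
(17, 7, 7)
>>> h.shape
(31, 2)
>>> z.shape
(17, 7)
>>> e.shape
(17, 17)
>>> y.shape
(7, 17, 19)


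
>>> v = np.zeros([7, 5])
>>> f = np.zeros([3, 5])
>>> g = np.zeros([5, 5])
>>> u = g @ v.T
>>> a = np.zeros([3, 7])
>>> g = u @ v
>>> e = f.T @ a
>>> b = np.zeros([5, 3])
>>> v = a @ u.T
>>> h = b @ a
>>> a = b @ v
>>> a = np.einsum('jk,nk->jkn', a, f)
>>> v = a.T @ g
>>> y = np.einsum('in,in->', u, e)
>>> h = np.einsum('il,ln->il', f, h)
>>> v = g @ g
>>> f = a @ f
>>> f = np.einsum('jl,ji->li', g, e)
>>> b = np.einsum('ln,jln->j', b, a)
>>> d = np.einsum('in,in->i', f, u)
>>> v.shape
(5, 5)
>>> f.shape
(5, 7)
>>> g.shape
(5, 5)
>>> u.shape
(5, 7)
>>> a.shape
(5, 5, 3)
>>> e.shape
(5, 7)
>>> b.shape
(5,)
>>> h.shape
(3, 5)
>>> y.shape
()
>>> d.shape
(5,)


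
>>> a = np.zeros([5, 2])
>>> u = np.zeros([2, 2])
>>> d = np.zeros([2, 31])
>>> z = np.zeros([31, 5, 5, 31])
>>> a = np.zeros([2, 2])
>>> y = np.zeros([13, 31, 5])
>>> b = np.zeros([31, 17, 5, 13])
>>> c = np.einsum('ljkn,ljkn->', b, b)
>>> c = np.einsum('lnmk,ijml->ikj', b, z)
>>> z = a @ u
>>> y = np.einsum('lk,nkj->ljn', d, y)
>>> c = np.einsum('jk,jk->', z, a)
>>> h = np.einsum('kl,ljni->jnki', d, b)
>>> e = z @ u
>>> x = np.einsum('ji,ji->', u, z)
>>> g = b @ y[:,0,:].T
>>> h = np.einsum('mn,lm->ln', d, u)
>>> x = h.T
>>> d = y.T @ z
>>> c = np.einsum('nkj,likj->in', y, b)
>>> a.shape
(2, 2)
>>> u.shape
(2, 2)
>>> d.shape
(13, 5, 2)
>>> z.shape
(2, 2)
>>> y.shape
(2, 5, 13)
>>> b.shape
(31, 17, 5, 13)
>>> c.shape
(17, 2)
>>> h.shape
(2, 31)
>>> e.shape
(2, 2)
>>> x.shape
(31, 2)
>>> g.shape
(31, 17, 5, 2)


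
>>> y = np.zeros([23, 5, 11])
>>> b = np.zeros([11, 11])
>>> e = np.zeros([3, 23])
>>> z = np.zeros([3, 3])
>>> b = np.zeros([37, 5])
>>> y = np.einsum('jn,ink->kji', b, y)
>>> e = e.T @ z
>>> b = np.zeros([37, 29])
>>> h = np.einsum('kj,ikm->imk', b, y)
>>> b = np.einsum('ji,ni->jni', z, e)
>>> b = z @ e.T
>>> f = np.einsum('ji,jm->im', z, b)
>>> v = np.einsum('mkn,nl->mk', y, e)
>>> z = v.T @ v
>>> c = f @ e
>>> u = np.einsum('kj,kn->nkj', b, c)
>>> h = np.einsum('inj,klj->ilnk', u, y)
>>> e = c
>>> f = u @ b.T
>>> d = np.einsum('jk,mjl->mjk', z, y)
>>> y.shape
(11, 37, 23)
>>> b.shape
(3, 23)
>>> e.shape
(3, 3)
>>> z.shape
(37, 37)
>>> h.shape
(3, 37, 3, 11)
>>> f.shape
(3, 3, 3)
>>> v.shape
(11, 37)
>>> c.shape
(3, 3)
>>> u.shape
(3, 3, 23)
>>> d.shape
(11, 37, 37)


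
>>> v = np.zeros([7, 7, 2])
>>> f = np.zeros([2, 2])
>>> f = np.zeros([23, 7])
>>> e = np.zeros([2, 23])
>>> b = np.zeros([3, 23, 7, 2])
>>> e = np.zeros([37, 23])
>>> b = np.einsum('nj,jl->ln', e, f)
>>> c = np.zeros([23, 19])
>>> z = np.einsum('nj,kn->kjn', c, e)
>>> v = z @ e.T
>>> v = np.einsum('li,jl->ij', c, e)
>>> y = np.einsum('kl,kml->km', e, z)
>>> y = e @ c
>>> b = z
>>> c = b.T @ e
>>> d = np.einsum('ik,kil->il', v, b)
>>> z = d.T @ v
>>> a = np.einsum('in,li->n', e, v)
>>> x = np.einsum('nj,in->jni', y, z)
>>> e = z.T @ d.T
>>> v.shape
(19, 37)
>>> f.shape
(23, 7)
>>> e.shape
(37, 19)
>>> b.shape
(37, 19, 23)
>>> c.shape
(23, 19, 23)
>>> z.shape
(23, 37)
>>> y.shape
(37, 19)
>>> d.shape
(19, 23)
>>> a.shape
(23,)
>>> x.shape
(19, 37, 23)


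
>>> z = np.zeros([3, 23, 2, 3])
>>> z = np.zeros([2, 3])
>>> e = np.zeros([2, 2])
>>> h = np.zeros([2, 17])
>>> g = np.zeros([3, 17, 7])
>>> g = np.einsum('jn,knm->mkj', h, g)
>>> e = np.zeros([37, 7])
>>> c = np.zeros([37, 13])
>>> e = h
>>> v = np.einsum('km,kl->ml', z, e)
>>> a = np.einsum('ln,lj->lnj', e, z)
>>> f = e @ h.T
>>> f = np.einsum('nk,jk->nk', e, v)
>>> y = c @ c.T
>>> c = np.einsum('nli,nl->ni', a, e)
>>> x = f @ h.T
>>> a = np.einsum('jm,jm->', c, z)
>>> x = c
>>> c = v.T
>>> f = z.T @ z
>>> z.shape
(2, 3)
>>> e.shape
(2, 17)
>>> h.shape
(2, 17)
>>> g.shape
(7, 3, 2)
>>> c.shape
(17, 3)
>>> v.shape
(3, 17)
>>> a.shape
()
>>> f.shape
(3, 3)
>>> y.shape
(37, 37)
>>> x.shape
(2, 3)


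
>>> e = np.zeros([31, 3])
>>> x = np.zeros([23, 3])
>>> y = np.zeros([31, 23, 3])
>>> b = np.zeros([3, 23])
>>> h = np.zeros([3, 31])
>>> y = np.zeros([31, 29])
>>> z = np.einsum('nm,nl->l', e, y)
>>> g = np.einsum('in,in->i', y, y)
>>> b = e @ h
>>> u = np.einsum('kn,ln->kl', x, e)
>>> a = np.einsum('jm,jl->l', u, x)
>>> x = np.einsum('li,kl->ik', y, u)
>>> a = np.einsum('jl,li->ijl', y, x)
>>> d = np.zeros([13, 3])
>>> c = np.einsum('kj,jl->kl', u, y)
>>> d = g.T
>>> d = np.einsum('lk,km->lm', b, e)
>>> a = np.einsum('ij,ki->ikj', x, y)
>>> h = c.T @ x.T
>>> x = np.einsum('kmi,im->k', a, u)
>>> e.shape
(31, 3)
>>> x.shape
(29,)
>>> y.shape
(31, 29)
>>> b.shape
(31, 31)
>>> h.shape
(29, 29)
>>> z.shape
(29,)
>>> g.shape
(31,)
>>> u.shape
(23, 31)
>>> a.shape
(29, 31, 23)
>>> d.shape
(31, 3)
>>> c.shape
(23, 29)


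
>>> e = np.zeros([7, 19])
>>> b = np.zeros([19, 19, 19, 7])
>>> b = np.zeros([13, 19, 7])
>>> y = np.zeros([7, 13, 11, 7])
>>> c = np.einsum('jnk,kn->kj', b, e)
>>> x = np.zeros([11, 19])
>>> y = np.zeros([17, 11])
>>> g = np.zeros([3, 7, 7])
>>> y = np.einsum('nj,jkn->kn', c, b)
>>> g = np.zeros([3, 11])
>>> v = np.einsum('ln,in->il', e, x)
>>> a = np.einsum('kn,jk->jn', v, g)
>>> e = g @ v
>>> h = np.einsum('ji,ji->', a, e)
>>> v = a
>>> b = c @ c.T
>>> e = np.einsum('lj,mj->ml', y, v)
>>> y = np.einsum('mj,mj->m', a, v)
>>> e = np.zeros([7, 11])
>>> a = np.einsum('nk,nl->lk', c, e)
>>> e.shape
(7, 11)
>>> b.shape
(7, 7)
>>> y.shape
(3,)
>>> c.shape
(7, 13)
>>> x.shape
(11, 19)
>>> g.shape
(3, 11)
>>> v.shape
(3, 7)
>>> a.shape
(11, 13)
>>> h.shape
()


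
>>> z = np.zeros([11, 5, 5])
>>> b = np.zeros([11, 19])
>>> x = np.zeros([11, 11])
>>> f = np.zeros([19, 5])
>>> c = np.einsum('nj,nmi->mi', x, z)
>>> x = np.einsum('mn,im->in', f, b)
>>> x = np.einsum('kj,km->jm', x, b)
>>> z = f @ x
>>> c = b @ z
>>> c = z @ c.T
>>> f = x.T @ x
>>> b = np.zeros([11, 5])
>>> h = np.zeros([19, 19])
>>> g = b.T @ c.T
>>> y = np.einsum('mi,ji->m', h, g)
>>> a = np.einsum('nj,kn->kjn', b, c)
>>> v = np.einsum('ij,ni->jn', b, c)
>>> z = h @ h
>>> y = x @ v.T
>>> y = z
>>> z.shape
(19, 19)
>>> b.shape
(11, 5)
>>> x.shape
(5, 19)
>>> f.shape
(19, 19)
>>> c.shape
(19, 11)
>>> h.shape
(19, 19)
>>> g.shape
(5, 19)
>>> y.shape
(19, 19)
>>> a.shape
(19, 5, 11)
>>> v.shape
(5, 19)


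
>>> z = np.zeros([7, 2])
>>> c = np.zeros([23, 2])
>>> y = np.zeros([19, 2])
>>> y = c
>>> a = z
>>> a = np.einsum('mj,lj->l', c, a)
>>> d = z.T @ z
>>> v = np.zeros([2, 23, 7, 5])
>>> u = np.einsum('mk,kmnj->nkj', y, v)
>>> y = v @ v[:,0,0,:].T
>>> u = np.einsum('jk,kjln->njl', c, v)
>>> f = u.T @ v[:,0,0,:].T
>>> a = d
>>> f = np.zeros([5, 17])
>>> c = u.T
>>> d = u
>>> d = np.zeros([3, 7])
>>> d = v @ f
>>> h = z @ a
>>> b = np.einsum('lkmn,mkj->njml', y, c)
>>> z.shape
(7, 2)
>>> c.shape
(7, 23, 5)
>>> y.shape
(2, 23, 7, 2)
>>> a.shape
(2, 2)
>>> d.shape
(2, 23, 7, 17)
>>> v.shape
(2, 23, 7, 5)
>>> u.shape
(5, 23, 7)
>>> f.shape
(5, 17)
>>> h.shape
(7, 2)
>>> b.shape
(2, 5, 7, 2)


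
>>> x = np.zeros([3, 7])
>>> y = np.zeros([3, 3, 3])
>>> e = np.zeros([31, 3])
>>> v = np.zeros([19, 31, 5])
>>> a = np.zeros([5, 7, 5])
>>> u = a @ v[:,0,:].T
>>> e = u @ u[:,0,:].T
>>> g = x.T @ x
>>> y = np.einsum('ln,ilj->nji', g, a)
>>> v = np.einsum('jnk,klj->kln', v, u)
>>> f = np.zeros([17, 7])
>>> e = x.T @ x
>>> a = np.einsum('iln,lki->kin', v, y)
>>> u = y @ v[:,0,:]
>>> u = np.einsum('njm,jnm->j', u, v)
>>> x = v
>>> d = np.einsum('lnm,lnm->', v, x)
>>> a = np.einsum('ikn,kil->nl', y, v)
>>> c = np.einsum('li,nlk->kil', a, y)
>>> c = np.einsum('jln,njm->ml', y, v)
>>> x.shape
(5, 7, 31)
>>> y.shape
(7, 5, 5)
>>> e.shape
(7, 7)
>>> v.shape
(5, 7, 31)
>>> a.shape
(5, 31)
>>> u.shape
(5,)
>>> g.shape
(7, 7)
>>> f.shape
(17, 7)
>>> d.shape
()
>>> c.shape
(31, 5)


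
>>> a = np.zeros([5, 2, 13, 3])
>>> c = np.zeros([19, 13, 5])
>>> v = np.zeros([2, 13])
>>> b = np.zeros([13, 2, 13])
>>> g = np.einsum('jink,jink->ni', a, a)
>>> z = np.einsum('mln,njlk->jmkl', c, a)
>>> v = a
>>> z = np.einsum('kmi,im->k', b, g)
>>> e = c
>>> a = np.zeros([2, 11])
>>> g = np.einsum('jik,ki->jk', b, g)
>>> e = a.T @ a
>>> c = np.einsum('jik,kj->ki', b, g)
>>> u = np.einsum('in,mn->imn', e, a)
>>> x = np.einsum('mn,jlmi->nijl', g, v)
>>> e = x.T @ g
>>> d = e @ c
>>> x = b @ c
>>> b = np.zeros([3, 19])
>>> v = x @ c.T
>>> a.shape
(2, 11)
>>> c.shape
(13, 2)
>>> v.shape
(13, 2, 13)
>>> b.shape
(3, 19)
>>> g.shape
(13, 13)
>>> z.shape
(13,)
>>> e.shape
(2, 5, 3, 13)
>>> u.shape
(11, 2, 11)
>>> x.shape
(13, 2, 2)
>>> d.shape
(2, 5, 3, 2)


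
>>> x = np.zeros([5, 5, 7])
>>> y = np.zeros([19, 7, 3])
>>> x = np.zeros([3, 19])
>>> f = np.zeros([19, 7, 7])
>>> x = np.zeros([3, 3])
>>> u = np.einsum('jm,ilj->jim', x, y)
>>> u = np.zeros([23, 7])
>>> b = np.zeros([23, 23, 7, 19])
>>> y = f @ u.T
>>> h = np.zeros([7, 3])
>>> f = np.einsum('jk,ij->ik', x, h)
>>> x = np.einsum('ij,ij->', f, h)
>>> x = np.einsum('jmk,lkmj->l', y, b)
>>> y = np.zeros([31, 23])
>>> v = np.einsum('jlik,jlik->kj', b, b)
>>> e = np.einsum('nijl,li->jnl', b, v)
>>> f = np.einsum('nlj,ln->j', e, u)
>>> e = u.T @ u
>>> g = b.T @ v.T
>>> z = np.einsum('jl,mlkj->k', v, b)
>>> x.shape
(23,)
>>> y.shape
(31, 23)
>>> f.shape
(19,)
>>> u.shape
(23, 7)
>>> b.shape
(23, 23, 7, 19)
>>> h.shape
(7, 3)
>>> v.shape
(19, 23)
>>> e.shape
(7, 7)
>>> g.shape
(19, 7, 23, 19)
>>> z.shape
(7,)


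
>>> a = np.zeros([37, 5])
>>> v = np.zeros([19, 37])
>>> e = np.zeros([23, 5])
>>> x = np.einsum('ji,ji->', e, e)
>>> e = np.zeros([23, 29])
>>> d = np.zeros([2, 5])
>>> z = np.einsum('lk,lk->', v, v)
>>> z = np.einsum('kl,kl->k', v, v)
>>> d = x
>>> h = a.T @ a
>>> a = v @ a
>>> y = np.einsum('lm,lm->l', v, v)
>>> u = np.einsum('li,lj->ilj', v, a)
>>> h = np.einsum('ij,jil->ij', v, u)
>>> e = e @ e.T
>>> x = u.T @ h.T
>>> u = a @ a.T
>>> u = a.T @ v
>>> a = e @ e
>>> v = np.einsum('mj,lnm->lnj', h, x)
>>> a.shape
(23, 23)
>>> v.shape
(5, 19, 37)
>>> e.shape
(23, 23)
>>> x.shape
(5, 19, 19)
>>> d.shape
()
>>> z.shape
(19,)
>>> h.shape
(19, 37)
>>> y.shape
(19,)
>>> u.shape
(5, 37)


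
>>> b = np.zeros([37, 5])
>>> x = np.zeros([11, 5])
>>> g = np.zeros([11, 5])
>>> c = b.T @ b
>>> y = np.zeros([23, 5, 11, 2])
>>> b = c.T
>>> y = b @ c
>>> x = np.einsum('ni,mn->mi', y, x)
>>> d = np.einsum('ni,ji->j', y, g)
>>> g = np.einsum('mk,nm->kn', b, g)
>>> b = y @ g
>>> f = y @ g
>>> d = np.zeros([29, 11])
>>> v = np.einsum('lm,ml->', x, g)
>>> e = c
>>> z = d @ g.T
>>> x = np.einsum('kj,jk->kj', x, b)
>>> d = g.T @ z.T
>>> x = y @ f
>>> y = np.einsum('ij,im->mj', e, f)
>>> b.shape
(5, 11)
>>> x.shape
(5, 11)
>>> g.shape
(5, 11)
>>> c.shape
(5, 5)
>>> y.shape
(11, 5)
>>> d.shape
(11, 29)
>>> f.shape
(5, 11)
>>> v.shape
()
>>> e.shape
(5, 5)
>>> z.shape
(29, 5)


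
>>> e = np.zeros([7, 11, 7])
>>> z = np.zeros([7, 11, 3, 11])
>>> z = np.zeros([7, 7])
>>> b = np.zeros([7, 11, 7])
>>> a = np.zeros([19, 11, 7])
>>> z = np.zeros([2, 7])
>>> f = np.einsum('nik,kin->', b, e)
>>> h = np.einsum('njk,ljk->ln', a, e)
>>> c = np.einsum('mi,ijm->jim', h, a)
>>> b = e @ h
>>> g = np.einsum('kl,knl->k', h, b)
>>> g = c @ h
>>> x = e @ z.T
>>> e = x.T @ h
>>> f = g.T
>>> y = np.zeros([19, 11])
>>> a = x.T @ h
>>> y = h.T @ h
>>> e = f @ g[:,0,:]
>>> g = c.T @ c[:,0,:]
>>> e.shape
(19, 19, 19)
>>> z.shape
(2, 7)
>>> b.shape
(7, 11, 19)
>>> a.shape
(2, 11, 19)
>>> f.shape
(19, 19, 11)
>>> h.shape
(7, 19)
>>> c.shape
(11, 19, 7)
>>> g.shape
(7, 19, 7)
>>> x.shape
(7, 11, 2)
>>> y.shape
(19, 19)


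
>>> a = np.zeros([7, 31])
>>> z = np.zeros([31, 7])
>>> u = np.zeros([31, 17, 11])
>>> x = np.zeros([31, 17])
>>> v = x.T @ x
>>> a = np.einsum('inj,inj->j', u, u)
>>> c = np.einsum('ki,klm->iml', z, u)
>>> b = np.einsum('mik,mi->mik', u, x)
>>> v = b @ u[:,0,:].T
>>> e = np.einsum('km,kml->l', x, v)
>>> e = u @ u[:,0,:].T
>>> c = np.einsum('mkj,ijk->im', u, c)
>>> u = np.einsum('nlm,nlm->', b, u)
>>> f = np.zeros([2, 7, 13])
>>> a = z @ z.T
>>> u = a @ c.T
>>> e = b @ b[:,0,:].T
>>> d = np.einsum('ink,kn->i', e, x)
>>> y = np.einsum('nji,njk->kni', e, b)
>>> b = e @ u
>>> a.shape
(31, 31)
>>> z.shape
(31, 7)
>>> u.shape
(31, 7)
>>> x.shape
(31, 17)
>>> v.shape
(31, 17, 31)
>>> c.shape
(7, 31)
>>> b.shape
(31, 17, 7)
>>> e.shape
(31, 17, 31)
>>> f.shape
(2, 7, 13)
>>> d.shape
(31,)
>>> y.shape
(11, 31, 31)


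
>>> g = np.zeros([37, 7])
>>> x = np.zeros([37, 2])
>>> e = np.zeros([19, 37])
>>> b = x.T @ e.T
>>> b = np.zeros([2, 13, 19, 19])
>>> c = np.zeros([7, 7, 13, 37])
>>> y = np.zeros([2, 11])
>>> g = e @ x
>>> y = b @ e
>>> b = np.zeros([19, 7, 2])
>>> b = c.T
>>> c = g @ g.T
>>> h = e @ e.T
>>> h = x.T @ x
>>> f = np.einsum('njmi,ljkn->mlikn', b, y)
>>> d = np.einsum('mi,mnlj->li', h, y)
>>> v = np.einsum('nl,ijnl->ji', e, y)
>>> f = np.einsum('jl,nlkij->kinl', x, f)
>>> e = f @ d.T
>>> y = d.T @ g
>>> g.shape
(19, 2)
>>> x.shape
(37, 2)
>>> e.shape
(7, 19, 7, 19)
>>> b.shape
(37, 13, 7, 7)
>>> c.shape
(19, 19)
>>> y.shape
(2, 2)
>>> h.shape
(2, 2)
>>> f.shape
(7, 19, 7, 2)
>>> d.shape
(19, 2)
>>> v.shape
(13, 2)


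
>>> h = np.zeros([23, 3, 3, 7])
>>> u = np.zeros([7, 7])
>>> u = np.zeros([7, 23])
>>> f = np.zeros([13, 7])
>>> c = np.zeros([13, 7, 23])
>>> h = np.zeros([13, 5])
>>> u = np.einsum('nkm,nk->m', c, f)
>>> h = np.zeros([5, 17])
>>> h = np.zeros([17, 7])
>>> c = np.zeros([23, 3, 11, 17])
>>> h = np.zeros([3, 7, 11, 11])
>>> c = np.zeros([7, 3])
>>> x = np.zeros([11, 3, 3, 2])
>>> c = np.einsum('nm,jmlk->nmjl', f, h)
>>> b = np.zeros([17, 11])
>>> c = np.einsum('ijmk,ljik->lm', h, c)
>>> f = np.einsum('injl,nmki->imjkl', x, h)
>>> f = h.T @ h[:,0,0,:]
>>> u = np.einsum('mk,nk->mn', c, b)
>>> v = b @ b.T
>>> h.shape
(3, 7, 11, 11)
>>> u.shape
(13, 17)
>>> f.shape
(11, 11, 7, 11)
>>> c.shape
(13, 11)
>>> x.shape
(11, 3, 3, 2)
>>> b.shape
(17, 11)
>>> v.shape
(17, 17)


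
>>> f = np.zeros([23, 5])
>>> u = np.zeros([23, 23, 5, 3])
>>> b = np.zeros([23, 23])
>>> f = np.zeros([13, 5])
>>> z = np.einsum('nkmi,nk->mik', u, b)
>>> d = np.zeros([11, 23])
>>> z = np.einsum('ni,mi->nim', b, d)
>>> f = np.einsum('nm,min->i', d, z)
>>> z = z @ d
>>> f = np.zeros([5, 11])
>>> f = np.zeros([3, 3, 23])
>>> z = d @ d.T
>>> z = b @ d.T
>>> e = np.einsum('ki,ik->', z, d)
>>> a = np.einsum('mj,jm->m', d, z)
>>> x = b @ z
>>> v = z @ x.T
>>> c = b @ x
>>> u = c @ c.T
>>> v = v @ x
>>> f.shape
(3, 3, 23)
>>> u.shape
(23, 23)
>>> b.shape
(23, 23)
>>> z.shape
(23, 11)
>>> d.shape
(11, 23)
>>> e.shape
()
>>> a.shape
(11,)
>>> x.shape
(23, 11)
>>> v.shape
(23, 11)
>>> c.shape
(23, 11)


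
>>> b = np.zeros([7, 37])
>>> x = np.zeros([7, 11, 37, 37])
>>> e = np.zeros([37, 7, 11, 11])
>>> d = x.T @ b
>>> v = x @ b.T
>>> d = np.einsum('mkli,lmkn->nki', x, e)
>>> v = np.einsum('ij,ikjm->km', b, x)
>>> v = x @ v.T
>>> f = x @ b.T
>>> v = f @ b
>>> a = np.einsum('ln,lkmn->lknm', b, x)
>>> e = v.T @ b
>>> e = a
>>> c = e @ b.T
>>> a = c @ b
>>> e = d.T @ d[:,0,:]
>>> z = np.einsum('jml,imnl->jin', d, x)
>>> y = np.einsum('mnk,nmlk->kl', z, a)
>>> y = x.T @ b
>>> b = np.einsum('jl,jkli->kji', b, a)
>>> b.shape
(11, 7, 37)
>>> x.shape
(7, 11, 37, 37)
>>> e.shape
(37, 11, 37)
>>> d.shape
(11, 11, 37)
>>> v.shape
(7, 11, 37, 37)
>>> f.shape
(7, 11, 37, 7)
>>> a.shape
(7, 11, 37, 37)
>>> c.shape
(7, 11, 37, 7)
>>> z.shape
(11, 7, 37)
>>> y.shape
(37, 37, 11, 37)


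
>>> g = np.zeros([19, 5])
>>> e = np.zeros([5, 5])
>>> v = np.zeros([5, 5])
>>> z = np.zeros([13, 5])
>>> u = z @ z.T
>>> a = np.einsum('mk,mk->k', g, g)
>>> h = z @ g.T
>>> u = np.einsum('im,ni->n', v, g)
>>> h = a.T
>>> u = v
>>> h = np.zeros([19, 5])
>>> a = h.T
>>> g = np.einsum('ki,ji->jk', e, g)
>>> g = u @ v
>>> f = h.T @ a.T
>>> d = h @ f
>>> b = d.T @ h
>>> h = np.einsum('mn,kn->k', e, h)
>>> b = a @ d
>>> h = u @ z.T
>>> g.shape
(5, 5)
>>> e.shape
(5, 5)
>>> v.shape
(5, 5)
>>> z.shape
(13, 5)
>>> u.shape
(5, 5)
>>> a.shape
(5, 19)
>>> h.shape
(5, 13)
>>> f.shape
(5, 5)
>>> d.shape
(19, 5)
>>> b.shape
(5, 5)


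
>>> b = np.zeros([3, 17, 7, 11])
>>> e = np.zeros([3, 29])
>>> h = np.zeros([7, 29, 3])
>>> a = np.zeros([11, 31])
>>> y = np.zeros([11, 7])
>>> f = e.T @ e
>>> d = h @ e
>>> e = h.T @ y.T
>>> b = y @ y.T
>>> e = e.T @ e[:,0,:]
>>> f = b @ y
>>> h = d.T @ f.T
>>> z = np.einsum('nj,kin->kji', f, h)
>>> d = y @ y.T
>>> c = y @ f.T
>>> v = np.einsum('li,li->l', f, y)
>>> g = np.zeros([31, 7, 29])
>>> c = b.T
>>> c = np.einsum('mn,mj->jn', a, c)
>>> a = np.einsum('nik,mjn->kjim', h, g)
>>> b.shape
(11, 11)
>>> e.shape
(11, 29, 11)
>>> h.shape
(29, 29, 11)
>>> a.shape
(11, 7, 29, 31)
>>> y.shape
(11, 7)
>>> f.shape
(11, 7)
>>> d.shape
(11, 11)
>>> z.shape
(29, 7, 29)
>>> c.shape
(11, 31)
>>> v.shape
(11,)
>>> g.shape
(31, 7, 29)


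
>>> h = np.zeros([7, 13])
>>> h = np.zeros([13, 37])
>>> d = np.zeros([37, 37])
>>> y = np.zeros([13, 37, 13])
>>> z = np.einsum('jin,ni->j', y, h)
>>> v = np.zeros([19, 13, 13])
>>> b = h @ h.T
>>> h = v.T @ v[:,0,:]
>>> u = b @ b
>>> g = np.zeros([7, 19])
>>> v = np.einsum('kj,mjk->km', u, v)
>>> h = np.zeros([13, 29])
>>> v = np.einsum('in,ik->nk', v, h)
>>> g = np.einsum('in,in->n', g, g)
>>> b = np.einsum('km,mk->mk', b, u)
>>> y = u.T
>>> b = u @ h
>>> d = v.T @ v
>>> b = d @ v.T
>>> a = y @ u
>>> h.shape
(13, 29)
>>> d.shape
(29, 29)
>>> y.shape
(13, 13)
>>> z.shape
(13,)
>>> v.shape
(19, 29)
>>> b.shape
(29, 19)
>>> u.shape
(13, 13)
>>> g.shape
(19,)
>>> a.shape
(13, 13)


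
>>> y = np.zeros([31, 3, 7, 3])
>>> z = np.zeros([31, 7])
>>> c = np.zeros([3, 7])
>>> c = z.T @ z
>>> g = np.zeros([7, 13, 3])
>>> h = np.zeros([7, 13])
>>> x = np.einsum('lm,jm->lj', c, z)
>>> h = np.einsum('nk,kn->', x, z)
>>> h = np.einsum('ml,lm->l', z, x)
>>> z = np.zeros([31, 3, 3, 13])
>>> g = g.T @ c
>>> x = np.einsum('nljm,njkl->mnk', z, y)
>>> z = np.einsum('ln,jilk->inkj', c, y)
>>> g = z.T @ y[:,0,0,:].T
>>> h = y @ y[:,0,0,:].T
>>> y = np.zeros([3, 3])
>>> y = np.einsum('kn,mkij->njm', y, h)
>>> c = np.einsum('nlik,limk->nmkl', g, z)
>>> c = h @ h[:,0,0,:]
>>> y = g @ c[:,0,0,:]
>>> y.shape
(31, 3, 7, 31)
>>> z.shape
(3, 7, 3, 31)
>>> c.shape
(31, 3, 7, 31)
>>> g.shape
(31, 3, 7, 31)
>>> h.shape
(31, 3, 7, 31)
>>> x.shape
(13, 31, 7)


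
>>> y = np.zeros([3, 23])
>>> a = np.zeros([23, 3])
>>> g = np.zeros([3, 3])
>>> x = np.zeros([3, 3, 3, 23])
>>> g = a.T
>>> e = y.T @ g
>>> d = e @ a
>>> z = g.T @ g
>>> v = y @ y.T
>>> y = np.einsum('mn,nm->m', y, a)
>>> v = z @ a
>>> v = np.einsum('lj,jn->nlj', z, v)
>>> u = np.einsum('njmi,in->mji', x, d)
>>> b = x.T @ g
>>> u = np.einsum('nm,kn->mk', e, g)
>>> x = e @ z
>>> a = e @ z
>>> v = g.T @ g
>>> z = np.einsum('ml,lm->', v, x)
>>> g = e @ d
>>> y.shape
(3,)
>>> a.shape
(23, 23)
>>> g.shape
(23, 3)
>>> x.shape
(23, 23)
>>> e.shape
(23, 23)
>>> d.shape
(23, 3)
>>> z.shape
()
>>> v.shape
(23, 23)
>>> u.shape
(23, 3)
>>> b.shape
(23, 3, 3, 23)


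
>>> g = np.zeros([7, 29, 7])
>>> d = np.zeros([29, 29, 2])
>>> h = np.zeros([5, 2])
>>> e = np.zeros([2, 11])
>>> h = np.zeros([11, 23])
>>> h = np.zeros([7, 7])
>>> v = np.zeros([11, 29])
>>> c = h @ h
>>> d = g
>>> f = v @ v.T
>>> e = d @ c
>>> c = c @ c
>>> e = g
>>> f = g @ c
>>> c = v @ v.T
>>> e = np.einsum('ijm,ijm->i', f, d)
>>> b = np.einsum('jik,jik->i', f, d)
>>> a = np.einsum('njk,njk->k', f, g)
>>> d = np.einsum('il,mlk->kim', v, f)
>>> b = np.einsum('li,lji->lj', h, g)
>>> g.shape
(7, 29, 7)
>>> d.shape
(7, 11, 7)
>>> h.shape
(7, 7)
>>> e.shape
(7,)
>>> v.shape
(11, 29)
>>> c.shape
(11, 11)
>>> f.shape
(7, 29, 7)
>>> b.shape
(7, 29)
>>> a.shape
(7,)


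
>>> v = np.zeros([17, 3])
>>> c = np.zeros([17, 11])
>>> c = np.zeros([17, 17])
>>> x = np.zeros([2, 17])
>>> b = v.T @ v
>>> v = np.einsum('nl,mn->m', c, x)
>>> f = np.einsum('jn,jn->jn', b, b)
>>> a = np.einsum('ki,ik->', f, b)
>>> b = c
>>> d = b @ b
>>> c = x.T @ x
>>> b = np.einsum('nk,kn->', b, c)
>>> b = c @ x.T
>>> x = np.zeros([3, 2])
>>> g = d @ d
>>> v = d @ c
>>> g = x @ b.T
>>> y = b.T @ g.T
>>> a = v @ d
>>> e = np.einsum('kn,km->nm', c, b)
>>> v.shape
(17, 17)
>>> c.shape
(17, 17)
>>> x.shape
(3, 2)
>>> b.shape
(17, 2)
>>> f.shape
(3, 3)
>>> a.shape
(17, 17)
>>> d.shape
(17, 17)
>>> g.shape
(3, 17)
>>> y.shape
(2, 3)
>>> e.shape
(17, 2)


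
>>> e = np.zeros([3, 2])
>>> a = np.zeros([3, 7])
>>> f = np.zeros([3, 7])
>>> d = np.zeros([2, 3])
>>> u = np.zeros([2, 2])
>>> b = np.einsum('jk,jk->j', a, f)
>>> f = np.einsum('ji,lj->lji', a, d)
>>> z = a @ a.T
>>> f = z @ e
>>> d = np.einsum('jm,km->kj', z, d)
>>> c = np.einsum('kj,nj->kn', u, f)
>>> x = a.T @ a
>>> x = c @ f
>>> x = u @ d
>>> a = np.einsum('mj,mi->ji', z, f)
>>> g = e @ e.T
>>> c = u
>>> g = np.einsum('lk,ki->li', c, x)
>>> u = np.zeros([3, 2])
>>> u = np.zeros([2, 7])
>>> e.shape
(3, 2)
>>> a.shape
(3, 2)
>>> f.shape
(3, 2)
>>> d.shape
(2, 3)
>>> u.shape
(2, 7)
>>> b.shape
(3,)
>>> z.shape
(3, 3)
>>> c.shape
(2, 2)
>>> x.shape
(2, 3)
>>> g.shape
(2, 3)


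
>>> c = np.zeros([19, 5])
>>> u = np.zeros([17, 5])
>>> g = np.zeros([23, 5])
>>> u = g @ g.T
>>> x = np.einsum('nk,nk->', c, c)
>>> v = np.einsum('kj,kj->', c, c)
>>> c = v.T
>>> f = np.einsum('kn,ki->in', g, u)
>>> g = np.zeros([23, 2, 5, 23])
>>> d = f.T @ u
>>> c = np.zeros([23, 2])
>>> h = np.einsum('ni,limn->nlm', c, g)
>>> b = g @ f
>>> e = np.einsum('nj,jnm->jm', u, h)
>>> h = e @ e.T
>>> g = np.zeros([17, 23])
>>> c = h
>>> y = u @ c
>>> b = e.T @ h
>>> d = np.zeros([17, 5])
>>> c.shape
(23, 23)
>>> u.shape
(23, 23)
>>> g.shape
(17, 23)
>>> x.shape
()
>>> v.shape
()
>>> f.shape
(23, 5)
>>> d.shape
(17, 5)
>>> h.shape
(23, 23)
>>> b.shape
(5, 23)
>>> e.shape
(23, 5)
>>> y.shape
(23, 23)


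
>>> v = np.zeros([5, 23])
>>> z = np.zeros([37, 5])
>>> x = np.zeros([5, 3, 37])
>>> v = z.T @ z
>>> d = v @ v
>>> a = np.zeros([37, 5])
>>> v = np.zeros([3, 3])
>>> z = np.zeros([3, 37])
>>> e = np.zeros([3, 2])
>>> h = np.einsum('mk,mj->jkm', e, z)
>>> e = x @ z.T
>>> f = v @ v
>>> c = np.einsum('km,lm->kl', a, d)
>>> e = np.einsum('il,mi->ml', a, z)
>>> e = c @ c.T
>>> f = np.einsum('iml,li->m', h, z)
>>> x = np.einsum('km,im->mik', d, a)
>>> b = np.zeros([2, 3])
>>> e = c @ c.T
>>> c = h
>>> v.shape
(3, 3)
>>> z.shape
(3, 37)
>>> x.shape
(5, 37, 5)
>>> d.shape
(5, 5)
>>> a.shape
(37, 5)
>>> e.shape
(37, 37)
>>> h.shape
(37, 2, 3)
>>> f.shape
(2,)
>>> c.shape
(37, 2, 3)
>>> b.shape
(2, 3)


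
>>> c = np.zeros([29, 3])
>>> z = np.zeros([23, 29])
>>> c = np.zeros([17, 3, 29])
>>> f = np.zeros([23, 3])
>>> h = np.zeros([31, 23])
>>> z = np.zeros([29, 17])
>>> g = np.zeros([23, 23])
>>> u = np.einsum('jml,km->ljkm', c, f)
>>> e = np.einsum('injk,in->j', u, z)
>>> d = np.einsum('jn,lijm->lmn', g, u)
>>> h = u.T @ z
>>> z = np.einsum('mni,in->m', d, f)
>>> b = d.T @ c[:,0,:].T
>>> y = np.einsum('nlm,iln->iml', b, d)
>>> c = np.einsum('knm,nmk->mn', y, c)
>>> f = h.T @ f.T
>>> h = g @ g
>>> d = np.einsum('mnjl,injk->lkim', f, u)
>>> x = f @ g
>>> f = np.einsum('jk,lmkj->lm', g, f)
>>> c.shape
(3, 17)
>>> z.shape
(29,)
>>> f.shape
(17, 17)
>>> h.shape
(23, 23)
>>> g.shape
(23, 23)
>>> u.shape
(29, 17, 23, 3)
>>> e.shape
(23,)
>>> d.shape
(23, 3, 29, 17)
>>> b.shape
(23, 3, 17)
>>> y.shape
(29, 17, 3)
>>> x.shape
(17, 17, 23, 23)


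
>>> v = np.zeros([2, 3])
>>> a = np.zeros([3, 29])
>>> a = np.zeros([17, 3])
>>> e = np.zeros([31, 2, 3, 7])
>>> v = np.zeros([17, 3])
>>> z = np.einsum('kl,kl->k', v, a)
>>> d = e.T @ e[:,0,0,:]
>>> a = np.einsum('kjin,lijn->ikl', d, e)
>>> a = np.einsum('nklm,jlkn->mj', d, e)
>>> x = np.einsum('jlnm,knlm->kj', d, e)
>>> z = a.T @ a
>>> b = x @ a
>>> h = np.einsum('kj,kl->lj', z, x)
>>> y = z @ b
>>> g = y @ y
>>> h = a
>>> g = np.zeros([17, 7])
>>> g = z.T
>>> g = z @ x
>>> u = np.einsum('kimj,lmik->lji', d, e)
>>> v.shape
(17, 3)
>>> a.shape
(7, 31)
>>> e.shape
(31, 2, 3, 7)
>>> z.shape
(31, 31)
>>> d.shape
(7, 3, 2, 7)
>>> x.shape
(31, 7)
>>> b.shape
(31, 31)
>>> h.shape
(7, 31)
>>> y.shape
(31, 31)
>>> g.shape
(31, 7)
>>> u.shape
(31, 7, 3)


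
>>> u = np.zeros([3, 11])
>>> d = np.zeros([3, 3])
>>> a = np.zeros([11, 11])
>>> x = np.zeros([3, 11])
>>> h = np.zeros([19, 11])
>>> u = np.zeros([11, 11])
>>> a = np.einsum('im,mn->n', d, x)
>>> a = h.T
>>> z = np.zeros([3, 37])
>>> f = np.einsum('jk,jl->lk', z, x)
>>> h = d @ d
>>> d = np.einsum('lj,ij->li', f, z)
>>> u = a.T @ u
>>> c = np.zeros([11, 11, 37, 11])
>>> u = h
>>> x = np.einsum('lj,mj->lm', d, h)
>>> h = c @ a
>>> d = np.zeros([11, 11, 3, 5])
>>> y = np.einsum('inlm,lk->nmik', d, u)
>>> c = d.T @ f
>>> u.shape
(3, 3)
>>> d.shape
(11, 11, 3, 5)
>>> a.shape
(11, 19)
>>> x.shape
(11, 3)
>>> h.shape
(11, 11, 37, 19)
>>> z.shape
(3, 37)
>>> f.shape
(11, 37)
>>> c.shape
(5, 3, 11, 37)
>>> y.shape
(11, 5, 11, 3)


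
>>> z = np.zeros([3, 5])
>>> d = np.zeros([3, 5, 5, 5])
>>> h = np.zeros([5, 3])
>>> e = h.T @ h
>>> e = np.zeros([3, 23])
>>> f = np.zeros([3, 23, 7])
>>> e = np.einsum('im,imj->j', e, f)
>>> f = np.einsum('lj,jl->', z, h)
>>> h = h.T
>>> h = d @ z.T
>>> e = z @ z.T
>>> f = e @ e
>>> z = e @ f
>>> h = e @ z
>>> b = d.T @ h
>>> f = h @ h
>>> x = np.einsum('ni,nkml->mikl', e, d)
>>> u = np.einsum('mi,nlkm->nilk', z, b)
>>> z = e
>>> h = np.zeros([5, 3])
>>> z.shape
(3, 3)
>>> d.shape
(3, 5, 5, 5)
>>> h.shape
(5, 3)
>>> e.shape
(3, 3)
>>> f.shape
(3, 3)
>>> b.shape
(5, 5, 5, 3)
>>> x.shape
(5, 3, 5, 5)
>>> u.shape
(5, 3, 5, 5)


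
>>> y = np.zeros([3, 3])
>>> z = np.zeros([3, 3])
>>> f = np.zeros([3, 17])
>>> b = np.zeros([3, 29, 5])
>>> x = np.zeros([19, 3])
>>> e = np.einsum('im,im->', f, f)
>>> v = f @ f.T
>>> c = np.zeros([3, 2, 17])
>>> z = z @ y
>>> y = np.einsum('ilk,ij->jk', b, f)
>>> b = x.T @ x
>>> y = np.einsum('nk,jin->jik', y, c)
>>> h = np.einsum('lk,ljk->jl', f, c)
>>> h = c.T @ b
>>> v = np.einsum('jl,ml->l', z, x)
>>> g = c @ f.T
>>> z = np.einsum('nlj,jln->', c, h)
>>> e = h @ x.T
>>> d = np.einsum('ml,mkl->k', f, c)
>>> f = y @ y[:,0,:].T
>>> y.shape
(3, 2, 5)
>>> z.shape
()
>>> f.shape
(3, 2, 3)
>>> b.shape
(3, 3)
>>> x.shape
(19, 3)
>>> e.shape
(17, 2, 19)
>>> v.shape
(3,)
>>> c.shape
(3, 2, 17)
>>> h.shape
(17, 2, 3)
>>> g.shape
(3, 2, 3)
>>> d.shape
(2,)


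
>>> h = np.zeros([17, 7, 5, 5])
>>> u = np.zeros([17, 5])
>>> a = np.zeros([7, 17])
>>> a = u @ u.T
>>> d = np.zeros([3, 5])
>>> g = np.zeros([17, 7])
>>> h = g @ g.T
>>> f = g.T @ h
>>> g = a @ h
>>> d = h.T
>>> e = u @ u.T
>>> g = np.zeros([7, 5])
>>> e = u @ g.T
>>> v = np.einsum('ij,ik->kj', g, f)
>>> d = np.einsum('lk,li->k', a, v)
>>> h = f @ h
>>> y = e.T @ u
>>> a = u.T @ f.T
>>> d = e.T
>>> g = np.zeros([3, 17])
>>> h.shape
(7, 17)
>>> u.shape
(17, 5)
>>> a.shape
(5, 7)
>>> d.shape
(7, 17)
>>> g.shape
(3, 17)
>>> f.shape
(7, 17)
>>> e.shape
(17, 7)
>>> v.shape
(17, 5)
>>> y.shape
(7, 5)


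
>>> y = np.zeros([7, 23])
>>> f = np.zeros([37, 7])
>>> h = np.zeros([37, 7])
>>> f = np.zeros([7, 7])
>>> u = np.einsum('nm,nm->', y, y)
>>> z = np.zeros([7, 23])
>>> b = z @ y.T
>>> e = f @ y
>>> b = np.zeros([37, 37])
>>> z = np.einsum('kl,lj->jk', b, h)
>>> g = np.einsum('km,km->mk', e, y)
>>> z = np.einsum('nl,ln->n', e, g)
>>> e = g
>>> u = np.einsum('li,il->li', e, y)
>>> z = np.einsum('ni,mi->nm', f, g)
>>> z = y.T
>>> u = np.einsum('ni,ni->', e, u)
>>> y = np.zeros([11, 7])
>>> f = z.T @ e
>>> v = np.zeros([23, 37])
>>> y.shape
(11, 7)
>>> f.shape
(7, 7)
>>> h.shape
(37, 7)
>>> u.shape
()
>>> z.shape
(23, 7)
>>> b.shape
(37, 37)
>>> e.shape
(23, 7)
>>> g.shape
(23, 7)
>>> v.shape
(23, 37)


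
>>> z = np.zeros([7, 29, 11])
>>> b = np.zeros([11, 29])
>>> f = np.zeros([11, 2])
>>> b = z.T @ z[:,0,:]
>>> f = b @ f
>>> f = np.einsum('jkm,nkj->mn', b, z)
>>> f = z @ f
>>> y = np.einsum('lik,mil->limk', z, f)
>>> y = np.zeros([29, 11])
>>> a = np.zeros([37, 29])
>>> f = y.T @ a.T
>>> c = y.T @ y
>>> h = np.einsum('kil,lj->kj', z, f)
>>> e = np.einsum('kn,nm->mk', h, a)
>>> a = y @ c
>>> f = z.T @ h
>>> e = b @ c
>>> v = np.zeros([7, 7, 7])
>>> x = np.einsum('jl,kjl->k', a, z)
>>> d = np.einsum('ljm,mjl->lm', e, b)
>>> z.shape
(7, 29, 11)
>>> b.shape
(11, 29, 11)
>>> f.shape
(11, 29, 37)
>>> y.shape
(29, 11)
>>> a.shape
(29, 11)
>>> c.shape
(11, 11)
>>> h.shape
(7, 37)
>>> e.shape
(11, 29, 11)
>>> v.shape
(7, 7, 7)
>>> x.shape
(7,)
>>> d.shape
(11, 11)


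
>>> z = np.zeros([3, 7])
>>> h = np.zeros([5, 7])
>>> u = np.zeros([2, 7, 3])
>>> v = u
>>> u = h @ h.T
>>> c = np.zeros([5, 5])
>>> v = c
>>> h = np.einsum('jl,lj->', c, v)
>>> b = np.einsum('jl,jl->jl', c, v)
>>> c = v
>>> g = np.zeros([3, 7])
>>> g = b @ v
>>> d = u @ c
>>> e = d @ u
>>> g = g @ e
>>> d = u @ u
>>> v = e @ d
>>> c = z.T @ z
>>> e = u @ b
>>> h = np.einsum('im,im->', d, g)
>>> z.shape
(3, 7)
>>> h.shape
()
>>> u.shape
(5, 5)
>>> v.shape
(5, 5)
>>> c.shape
(7, 7)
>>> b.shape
(5, 5)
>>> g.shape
(5, 5)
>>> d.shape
(5, 5)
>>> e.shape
(5, 5)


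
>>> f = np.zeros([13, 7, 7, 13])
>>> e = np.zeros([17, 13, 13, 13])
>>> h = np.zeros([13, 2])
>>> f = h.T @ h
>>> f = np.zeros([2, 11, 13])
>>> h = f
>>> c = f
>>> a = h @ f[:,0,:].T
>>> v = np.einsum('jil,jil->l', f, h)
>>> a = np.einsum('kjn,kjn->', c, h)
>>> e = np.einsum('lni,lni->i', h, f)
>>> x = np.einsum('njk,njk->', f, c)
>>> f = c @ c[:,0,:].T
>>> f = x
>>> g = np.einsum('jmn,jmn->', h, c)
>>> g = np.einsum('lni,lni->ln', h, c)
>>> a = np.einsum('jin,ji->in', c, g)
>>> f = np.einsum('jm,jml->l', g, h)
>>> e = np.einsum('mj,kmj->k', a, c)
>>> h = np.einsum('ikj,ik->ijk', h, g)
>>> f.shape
(13,)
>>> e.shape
(2,)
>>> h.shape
(2, 13, 11)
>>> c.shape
(2, 11, 13)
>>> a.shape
(11, 13)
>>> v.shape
(13,)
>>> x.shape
()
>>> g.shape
(2, 11)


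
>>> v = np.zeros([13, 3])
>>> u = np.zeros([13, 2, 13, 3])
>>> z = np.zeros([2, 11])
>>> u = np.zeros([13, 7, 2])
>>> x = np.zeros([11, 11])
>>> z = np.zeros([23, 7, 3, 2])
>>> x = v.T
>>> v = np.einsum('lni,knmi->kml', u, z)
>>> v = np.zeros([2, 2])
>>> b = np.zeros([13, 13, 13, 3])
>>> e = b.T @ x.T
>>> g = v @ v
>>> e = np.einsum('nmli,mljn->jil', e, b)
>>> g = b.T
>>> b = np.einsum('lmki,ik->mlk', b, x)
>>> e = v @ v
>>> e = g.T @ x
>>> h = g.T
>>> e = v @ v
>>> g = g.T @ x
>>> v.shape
(2, 2)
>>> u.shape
(13, 7, 2)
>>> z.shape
(23, 7, 3, 2)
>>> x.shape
(3, 13)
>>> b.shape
(13, 13, 13)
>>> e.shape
(2, 2)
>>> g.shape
(13, 13, 13, 13)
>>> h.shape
(13, 13, 13, 3)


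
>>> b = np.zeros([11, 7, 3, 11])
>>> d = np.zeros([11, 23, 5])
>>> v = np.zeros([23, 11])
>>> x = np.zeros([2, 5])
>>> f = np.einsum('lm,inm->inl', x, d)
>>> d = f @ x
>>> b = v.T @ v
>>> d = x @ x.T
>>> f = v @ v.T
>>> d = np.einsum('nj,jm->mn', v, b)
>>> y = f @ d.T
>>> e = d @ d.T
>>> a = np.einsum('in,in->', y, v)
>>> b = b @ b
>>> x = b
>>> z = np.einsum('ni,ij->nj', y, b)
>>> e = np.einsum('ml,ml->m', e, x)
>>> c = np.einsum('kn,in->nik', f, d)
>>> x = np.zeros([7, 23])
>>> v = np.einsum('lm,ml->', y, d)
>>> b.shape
(11, 11)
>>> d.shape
(11, 23)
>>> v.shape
()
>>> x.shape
(7, 23)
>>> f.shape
(23, 23)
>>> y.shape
(23, 11)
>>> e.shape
(11,)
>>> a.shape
()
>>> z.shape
(23, 11)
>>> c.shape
(23, 11, 23)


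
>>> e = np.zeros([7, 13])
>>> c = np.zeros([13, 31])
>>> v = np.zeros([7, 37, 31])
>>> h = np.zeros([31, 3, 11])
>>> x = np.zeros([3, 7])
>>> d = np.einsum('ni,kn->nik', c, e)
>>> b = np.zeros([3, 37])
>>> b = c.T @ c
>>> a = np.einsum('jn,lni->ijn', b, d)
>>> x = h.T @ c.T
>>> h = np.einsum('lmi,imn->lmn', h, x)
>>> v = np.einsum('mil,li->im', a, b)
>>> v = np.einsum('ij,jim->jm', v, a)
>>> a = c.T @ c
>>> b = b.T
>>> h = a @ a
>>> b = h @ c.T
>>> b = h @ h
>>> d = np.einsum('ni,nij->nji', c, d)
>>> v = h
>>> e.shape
(7, 13)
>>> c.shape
(13, 31)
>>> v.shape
(31, 31)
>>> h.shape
(31, 31)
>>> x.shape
(11, 3, 13)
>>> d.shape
(13, 7, 31)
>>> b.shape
(31, 31)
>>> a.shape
(31, 31)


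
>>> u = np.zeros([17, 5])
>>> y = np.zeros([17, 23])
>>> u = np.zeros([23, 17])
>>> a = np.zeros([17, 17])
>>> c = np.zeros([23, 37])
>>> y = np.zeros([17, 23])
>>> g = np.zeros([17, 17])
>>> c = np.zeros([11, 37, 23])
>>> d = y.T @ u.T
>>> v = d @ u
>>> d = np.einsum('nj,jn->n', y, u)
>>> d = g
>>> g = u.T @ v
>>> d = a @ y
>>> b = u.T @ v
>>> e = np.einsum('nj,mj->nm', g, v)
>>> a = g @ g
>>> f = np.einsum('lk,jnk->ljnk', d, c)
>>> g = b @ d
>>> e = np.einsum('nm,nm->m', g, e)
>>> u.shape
(23, 17)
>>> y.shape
(17, 23)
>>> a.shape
(17, 17)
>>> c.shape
(11, 37, 23)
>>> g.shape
(17, 23)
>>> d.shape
(17, 23)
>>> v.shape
(23, 17)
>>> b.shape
(17, 17)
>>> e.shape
(23,)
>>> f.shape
(17, 11, 37, 23)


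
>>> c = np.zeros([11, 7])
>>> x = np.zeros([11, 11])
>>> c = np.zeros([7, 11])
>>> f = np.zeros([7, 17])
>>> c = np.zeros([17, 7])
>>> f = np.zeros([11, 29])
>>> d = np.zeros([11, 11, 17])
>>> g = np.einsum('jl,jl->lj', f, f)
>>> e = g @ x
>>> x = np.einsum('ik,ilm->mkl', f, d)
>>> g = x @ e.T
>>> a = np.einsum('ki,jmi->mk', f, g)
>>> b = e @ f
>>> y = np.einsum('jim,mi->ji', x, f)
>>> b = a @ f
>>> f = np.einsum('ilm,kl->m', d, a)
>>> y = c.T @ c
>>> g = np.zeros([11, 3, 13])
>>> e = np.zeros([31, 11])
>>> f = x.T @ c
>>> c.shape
(17, 7)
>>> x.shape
(17, 29, 11)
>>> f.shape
(11, 29, 7)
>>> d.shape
(11, 11, 17)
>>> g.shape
(11, 3, 13)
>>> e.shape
(31, 11)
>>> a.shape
(29, 11)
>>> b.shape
(29, 29)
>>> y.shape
(7, 7)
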